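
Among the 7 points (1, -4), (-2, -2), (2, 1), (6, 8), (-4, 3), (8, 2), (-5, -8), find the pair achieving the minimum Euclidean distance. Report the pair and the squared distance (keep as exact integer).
Pair = ((1, -4), (-2, -2)); squared distance = 13

Compute all C(7, 2) = 21 pairwise squared distances (x_i − x_j)² + (y_i − y_j)². The minimum is 13, attained by the pair ((1, -4), (-2, -2)).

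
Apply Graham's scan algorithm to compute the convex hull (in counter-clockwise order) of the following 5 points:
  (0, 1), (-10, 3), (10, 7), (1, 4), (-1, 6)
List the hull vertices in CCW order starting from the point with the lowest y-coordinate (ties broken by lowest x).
Hull (CCW) = [(0, 1), (10, 7), (-1, 6), (-10, 3)]

Graham scan procedure:
  1. Find the pivot p₀ = point with lowest y (tie → lowest x): (0, 1).
  2. Sort the remaining points by polar angle around p₀.
  3. Walk through sorted points, maintaining a stack; pop the top while the last three entries make a non-left turn (cross product ≤ 0).
  4. Final stack is the convex hull in CCW order: (0, 1), (10, 7), (-1, 6), (-10, 3).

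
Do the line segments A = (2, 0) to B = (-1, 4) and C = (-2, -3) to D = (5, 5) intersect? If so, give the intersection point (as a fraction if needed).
Yes; intersection at (71/52, 11/13) (t = 11/52 on AB, s = 25/52 on CD)

Parametrize AB as A + t(B − A) = (2 + -3 t, 0 + 4 t) and CD as C + s(D − C) = (-2 + 7 s, -3 + 8 s). Solve the linear system for (t, s). Determinant = 52 ≠ 0, so a unique intersection of the containing lines exists. Solution: t = 11/52, s = 25/52 — both in [0, 1], so the segments cross. Intersection point: (71/52, 11/13).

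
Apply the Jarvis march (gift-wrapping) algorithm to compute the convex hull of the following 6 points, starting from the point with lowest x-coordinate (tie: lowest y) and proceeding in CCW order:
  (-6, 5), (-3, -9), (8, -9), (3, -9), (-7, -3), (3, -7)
Hull (CCW) = [(-7, -3), (-3, -9), (8, -9), (-6, 5)]

Jarvis march: at each step, from the current hull vertex p, select the next vertex q as the point such that every other point lies strictly to the left of (or on) the directed line p → q. (Equivalently: for every other point r, the cross product (q − p) × (r − p) ≥ 0.)
Starting point (lowest x, tie lowest y): (-7, -3). Wrap until returning to start. Resulting hull: (-7, -3), (-3, -9), (8, -9), (-6, 5).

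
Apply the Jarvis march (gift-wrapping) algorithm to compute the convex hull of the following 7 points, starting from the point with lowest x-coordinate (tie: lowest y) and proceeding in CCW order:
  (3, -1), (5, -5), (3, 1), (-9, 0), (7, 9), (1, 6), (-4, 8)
Hull (CCW) = [(-9, 0), (5, -5), (7, 9), (-4, 8)]

Jarvis march: at each step, from the current hull vertex p, select the next vertex q as the point such that every other point lies strictly to the left of (or on) the directed line p → q. (Equivalently: for every other point r, the cross product (q − p) × (r − p) ≥ 0.)
Starting point (lowest x, tie lowest y): (-9, 0). Wrap until returning to start. Resulting hull: (-9, 0), (5, -5), (7, 9), (-4, 8).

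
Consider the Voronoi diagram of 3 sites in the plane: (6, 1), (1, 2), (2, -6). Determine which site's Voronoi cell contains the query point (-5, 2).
Nearest site = (1, 2)

The Voronoi cell of site s contains exactly those query points closer to s than to any other site. Compute squared distances from q = (-5, 2) to each site:
  (1 − -5)² + (2 − 2)² = 36
  (2 − -5)² + (-6 − 2)² = 113
  (6 − -5)² + (1 − 2)² = 122
Minimum is attained by (1, 2), so q lies in its Voronoi cell.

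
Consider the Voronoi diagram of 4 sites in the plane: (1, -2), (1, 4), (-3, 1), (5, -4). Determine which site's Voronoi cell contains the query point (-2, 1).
Nearest site = (-3, 1)

The Voronoi cell of site s contains exactly those query points closer to s than to any other site. Compute squared distances from q = (-2, 1) to each site:
  (-3 − -2)² + (1 − 1)² = 1
  (1 − -2)² + (-2 − 1)² = 18
  (1 − -2)² + (4 − 1)² = 18
  (5 − -2)² + (-4 − 1)² = 74
Minimum is attained by (-3, 1), so q lies in its Voronoi cell.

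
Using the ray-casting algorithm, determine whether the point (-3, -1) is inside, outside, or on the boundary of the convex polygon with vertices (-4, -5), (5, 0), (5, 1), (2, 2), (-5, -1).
The point (-3, -1) lies strictly inside the polygon

Cast a horizontal ray to the right from the query point and count how many polygon edges it crosses (each edge strictly once or zero times, handled with the usual half-open convention). 
Parity of crossings → odd ⇒ inside.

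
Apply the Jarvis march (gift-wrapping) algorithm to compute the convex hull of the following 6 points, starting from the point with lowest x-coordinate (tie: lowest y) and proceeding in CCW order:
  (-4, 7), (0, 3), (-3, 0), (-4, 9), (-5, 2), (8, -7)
Hull (CCW) = [(-5, 2), (-3, 0), (8, -7), (-4, 9)]

Jarvis march: at each step, from the current hull vertex p, select the next vertex q as the point such that every other point lies strictly to the left of (or on) the directed line p → q. (Equivalently: for every other point r, the cross product (q − p) × (r − p) ≥ 0.)
Starting point (lowest x, tie lowest y): (-5, 2). Wrap until returning to start. Resulting hull: (-5, 2), (-3, 0), (8, -7), (-4, 9).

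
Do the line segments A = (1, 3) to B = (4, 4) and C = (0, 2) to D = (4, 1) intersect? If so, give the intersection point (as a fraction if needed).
No (intersection of containing lines falls outside at least one segment)

Parametrize and solve: t = -5/7, s = -2/7. At least one of these is outside [0, 1], so the segments do not intersect.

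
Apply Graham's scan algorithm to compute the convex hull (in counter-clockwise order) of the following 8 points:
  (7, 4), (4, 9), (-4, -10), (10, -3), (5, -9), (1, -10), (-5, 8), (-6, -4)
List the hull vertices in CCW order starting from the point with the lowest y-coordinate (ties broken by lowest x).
Hull (CCW) = [(-4, -10), (1, -10), (5, -9), (10, -3), (7, 4), (4, 9), (-5, 8), (-6, -4)]

Graham scan procedure:
  1. Find the pivot p₀ = point with lowest y (tie → lowest x): (-4, -10).
  2. Sort the remaining points by polar angle around p₀.
  3. Walk through sorted points, maintaining a stack; pop the top while the last three entries make a non-left turn (cross product ≤ 0).
  4. Final stack is the convex hull in CCW order: (-4, -10), (1, -10), (5, -9), (10, -3), (7, 4), (4, 9), (-5, 8), (-6, -4).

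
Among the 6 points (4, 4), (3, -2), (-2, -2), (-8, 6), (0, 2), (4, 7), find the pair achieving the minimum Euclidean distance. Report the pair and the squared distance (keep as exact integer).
Pair = ((4, 4), (4, 7)); squared distance = 9

Compute all C(6, 2) = 15 pairwise squared distances (x_i − x_j)² + (y_i − y_j)². The minimum is 9, attained by the pair ((4, 4), (4, 7)).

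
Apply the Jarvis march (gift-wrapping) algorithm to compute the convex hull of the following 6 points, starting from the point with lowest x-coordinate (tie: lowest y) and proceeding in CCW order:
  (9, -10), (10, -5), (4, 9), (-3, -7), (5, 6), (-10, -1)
Hull (CCW) = [(-10, -1), (-3, -7), (9, -10), (10, -5), (4, 9)]

Jarvis march: at each step, from the current hull vertex p, select the next vertex q as the point such that every other point lies strictly to the left of (or on) the directed line p → q. (Equivalently: for every other point r, the cross product (q − p) × (r − p) ≥ 0.)
Starting point (lowest x, tie lowest y): (-10, -1). Wrap until returning to start. Resulting hull: (-10, -1), (-3, -7), (9, -10), (10, -5), (4, 9).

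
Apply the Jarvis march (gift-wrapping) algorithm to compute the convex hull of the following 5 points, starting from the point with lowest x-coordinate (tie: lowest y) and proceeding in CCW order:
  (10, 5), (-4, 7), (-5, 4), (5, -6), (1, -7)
Hull (CCW) = [(-5, 4), (1, -7), (5, -6), (10, 5), (-4, 7)]

Jarvis march: at each step, from the current hull vertex p, select the next vertex q as the point such that every other point lies strictly to the left of (or on) the directed line p → q. (Equivalently: for every other point r, the cross product (q − p) × (r − p) ≥ 0.)
Starting point (lowest x, tie lowest y): (-5, 4). Wrap until returning to start. Resulting hull: (-5, 4), (1, -7), (5, -6), (10, 5), (-4, 7).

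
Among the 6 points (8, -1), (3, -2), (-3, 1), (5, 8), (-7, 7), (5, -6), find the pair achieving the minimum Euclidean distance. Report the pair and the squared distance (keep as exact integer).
Pair = ((3, -2), (5, -6)); squared distance = 20

Compute all C(6, 2) = 15 pairwise squared distances (x_i − x_j)² + (y_i − y_j)². The minimum is 20, attained by the pair ((3, -2), (5, -6)).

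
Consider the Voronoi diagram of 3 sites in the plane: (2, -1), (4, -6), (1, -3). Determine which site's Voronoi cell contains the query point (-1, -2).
Nearest site = (1, -3)

The Voronoi cell of site s contains exactly those query points closer to s than to any other site. Compute squared distances from q = (-1, -2) to each site:
  (1 − -1)² + (-3 − -2)² = 5
  (2 − -1)² + (-1 − -2)² = 10
  (4 − -1)² + (-6 − -2)² = 41
Minimum is attained by (1, -3), so q lies in its Voronoi cell.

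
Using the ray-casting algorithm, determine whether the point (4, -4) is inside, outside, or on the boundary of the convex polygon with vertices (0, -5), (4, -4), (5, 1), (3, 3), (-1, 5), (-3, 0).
The point (4, -4) lies on the polygon boundary

Boundary check: the query satisfies the collinearity and bounding-box conditions for some polygon edge, so it lies exactly on the boundary.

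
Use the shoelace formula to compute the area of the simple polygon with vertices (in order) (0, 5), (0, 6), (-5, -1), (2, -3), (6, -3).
Area = 89/2

Shoelace formula: Area = (1/2) |Σ_i (x_i · y_{i+1} − x_{i+1} · y_i)| (indices mod n). Compute each cross term:
  (0)(6) − (0)(5) = 0
  (0)(-1) − (-5)(6) = 30
  (-5)(-3) − (2)(-1) = 17
  (2)(-3) − (6)(-3) = 12
  (6)(5) − (0)(-3) = 30
Sum = 89, so (signed) Area = 89/2 = 89/2, |Area| = 89/2.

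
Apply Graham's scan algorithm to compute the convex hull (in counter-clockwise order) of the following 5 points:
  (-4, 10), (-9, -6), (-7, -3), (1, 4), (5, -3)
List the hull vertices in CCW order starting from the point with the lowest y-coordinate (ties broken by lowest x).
Hull (CCW) = [(-9, -6), (5, -3), (1, 4), (-4, 10)]

Graham scan procedure:
  1. Find the pivot p₀ = point with lowest y (tie → lowest x): (-9, -6).
  2. Sort the remaining points by polar angle around p₀.
  3. Walk through sorted points, maintaining a stack; pop the top while the last three entries make a non-left turn (cross product ≤ 0).
  4. Final stack is the convex hull in CCW order: (-9, -6), (5, -3), (1, 4), (-4, 10).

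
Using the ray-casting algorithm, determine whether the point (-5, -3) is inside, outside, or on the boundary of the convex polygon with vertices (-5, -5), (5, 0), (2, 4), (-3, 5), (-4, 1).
The point (-5, -3) lies strictly outside the polygon

Cast a horizontal ray to the right from the query point and count how many polygon edges it crosses (each edge strictly once or zero times, handled with the usual half-open convention). 
Parity of crossings → even ⇒ outside.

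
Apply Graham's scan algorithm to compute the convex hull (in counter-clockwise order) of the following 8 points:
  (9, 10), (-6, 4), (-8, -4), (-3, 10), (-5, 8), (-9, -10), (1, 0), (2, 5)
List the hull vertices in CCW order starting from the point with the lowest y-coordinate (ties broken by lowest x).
Hull (CCW) = [(-9, -10), (1, 0), (9, 10), (-3, 10), (-5, 8), (-8, -4)]

Graham scan procedure:
  1. Find the pivot p₀ = point with lowest y (tie → lowest x): (-9, -10).
  2. Sort the remaining points by polar angle around p₀.
  3. Walk through sorted points, maintaining a stack; pop the top while the last three entries make a non-left turn (cross product ≤ 0).
  4. Final stack is the convex hull in CCW order: (-9, -10), (1, 0), (9, 10), (-3, 10), (-5, 8), (-8, -4).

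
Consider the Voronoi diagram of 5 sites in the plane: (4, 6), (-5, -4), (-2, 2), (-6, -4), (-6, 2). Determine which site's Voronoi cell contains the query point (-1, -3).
Nearest site = (-5, -4)

The Voronoi cell of site s contains exactly those query points closer to s than to any other site. Compute squared distances from q = (-1, -3) to each site:
  (-5 − -1)² + (-4 − -3)² = 17
  (-6 − -1)² + (-4 − -3)² = 26
  (-2 − -1)² + (2 − -3)² = 26
  (-6 − -1)² + (2 − -3)² = 50
  (4 − -1)² + (6 − -3)² = 106
Minimum is attained by (-5, -4), so q lies in its Voronoi cell.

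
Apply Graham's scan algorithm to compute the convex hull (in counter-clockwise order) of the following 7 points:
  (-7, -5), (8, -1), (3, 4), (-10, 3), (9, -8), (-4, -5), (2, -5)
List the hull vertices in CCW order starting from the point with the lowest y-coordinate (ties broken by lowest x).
Hull (CCW) = [(9, -8), (8, -1), (3, 4), (-10, 3), (-7, -5)]

Graham scan procedure:
  1. Find the pivot p₀ = point with lowest y (tie → lowest x): (9, -8).
  2. Sort the remaining points by polar angle around p₀.
  3. Walk through sorted points, maintaining a stack; pop the top while the last three entries make a non-left turn (cross product ≤ 0).
  4. Final stack is the convex hull in CCW order: (9, -8), (8, -1), (3, 4), (-10, 3), (-7, -5).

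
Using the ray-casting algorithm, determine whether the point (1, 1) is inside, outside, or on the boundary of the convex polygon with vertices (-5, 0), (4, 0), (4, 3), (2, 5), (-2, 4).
The point (1, 1) lies strictly inside the polygon

Cast a horizontal ray to the right from the query point and count how many polygon edges it crosses (each edge strictly once or zero times, handled with the usual half-open convention). 
Parity of crossings → odd ⇒ inside.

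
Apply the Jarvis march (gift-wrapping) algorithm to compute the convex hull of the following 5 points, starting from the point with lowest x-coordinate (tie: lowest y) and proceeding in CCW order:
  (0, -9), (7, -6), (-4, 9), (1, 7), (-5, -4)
Hull (CCW) = [(-5, -4), (0, -9), (7, -6), (1, 7), (-4, 9)]

Jarvis march: at each step, from the current hull vertex p, select the next vertex q as the point such that every other point lies strictly to the left of (or on) the directed line p → q. (Equivalently: for every other point r, the cross product (q − p) × (r − p) ≥ 0.)
Starting point (lowest x, tie lowest y): (-5, -4). Wrap until returning to start. Resulting hull: (-5, -4), (0, -9), (7, -6), (1, 7), (-4, 9).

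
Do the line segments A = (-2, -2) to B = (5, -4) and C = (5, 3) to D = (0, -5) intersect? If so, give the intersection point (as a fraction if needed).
Yes; intersection at (85/66, -97/33) (t = 31/66 on AB, s = 49/66 on CD)

Parametrize AB as A + t(B − A) = (-2 + 7 t, -2 + -2 t) and CD as C + s(D − C) = (5 + -5 s, 3 + -8 s). Solve the linear system for (t, s). Determinant = 66 ≠ 0, so a unique intersection of the containing lines exists. Solution: t = 31/66, s = 49/66 — both in [0, 1], so the segments cross. Intersection point: (85/66, -97/33).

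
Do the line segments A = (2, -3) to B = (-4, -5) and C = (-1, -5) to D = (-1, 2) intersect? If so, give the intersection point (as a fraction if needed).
Yes; intersection at (-1, -4) (t = 1/2 on AB, s = 1/7 on CD)

Parametrize AB as A + t(B − A) = (2 + -6 t, -3 + -2 t) and CD as C + s(D − C) = (-1 + 0 s, -5 + 7 s). Solve the linear system for (t, s). Determinant = 42 ≠ 0, so a unique intersection of the containing lines exists. Solution: t = 1/2, s = 1/7 — both in [0, 1], so the segments cross. Intersection point: (-1, -4).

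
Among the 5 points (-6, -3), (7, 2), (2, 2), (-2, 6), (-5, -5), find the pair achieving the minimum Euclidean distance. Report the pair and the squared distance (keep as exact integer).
Pair = ((-6, -3), (-5, -5)); squared distance = 5

Compute all C(5, 2) = 10 pairwise squared distances (x_i − x_j)² + (y_i − y_j)². The minimum is 5, attained by the pair ((-6, -3), (-5, -5)).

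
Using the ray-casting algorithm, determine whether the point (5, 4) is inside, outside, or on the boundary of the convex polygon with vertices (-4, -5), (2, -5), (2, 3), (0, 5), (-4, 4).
The point (5, 4) lies strictly outside the polygon

Cast a horizontal ray to the right from the query point and count how many polygon edges it crosses (each edge strictly once or zero times, handled with the usual half-open convention). 
Parity of crossings → even ⇒ outside.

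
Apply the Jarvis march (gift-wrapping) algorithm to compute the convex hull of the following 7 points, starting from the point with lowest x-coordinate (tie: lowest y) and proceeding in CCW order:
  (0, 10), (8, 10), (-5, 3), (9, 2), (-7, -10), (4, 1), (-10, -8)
Hull (CCW) = [(-10, -8), (-7, -10), (9, 2), (8, 10), (0, 10), (-5, 3)]

Jarvis march: at each step, from the current hull vertex p, select the next vertex q as the point such that every other point lies strictly to the left of (or on) the directed line p → q. (Equivalently: for every other point r, the cross product (q − p) × (r − p) ≥ 0.)
Starting point (lowest x, tie lowest y): (-10, -8). Wrap until returning to start. Resulting hull: (-10, -8), (-7, -10), (9, 2), (8, 10), (0, 10), (-5, 3).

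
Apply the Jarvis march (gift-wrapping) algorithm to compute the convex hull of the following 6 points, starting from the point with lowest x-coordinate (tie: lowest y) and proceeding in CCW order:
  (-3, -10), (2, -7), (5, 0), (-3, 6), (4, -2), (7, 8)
Hull (CCW) = [(-3, -10), (2, -7), (5, 0), (7, 8), (-3, 6)]

Jarvis march: at each step, from the current hull vertex p, select the next vertex q as the point such that every other point lies strictly to the left of (or on) the directed line p → q. (Equivalently: for every other point r, the cross product (q − p) × (r − p) ≥ 0.)
Starting point (lowest x, tie lowest y): (-3, -10). Wrap until returning to start. Resulting hull: (-3, -10), (2, -7), (5, 0), (7, 8), (-3, 6).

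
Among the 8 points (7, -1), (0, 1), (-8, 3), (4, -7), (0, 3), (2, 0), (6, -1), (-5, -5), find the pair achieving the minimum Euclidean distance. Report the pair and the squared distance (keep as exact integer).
Pair = ((7, -1), (6, -1)); squared distance = 1

Compute all C(8, 2) = 28 pairwise squared distances (x_i − x_j)² + (y_i − y_j)². The minimum is 1, attained by the pair ((7, -1), (6, -1)).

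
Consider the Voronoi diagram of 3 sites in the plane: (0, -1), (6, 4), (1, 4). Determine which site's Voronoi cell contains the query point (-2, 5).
Nearest site = (1, 4)

The Voronoi cell of site s contains exactly those query points closer to s than to any other site. Compute squared distances from q = (-2, 5) to each site:
  (1 − -2)² + (4 − 5)² = 10
  (0 − -2)² + (-1 − 5)² = 40
  (6 − -2)² + (4 − 5)² = 65
Minimum is attained by (1, 4), so q lies in its Voronoi cell.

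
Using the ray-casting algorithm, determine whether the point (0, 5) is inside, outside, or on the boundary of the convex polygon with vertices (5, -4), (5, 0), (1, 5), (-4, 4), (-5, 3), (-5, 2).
The point (0, 5) lies strictly outside the polygon

Cast a horizontal ray to the right from the query point and count how many polygon edges it crosses (each edge strictly once or zero times, handled with the usual half-open convention). 
Parity of crossings → even ⇒ outside.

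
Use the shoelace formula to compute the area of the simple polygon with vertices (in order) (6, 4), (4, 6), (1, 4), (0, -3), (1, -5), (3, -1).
Area = 31

Shoelace formula: Area = (1/2) |Σ_i (x_i · y_{i+1} − x_{i+1} · y_i)| (indices mod n). Compute each cross term:
  (6)(6) − (4)(4) = 20
  (4)(4) − (1)(6) = 10
  (1)(-3) − (0)(4) = -3
  (0)(-5) − (1)(-3) = 3
  (1)(-1) − (3)(-5) = 14
  (3)(4) − (6)(-1) = 18
Sum = 62, so (signed) Area = 62/2 = 31, |Area| = 31.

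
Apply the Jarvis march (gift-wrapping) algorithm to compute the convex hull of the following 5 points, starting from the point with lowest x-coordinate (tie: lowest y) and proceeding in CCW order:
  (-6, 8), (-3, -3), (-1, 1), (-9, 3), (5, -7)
Hull (CCW) = [(-9, 3), (-3, -3), (5, -7), (-6, 8)]

Jarvis march: at each step, from the current hull vertex p, select the next vertex q as the point such that every other point lies strictly to the left of (or on) the directed line p → q. (Equivalently: for every other point r, the cross product (q − p) × (r − p) ≥ 0.)
Starting point (lowest x, tie lowest y): (-9, 3). Wrap until returning to start. Resulting hull: (-9, 3), (-3, -3), (5, -7), (-6, 8).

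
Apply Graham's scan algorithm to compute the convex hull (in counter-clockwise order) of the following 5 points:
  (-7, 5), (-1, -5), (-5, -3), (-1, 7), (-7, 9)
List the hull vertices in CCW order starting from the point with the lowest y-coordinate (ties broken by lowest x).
Hull (CCW) = [(-1, -5), (-1, 7), (-7, 9), (-7, 5), (-5, -3)]

Graham scan procedure:
  1. Find the pivot p₀ = point with lowest y (tie → lowest x): (-1, -5).
  2. Sort the remaining points by polar angle around p₀.
  3. Walk through sorted points, maintaining a stack; pop the top while the last three entries make a non-left turn (cross product ≤ 0).
  4. Final stack is the convex hull in CCW order: (-1, -5), (-1, 7), (-7, 9), (-7, 5), (-5, -3).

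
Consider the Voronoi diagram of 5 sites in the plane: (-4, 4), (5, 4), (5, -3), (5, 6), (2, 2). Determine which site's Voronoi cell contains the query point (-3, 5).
Nearest site = (-4, 4)

The Voronoi cell of site s contains exactly those query points closer to s than to any other site. Compute squared distances from q = (-3, 5) to each site:
  (-4 − -3)² + (4 − 5)² = 2
  (2 − -3)² + (2 − 5)² = 34
  (5 − -3)² + (4 − 5)² = 65
  (5 − -3)² + (6 − 5)² = 65
  (5 − -3)² + (-3 − 5)² = 128
Minimum is attained by (-4, 4), so q lies in its Voronoi cell.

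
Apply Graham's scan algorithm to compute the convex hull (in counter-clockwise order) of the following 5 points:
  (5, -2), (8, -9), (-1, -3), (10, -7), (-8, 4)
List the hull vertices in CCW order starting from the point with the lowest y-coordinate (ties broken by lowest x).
Hull (CCW) = [(8, -9), (10, -7), (5, -2), (-8, 4), (-1, -3)]

Graham scan procedure:
  1. Find the pivot p₀ = point with lowest y (tie → lowest x): (8, -9).
  2. Sort the remaining points by polar angle around p₀.
  3. Walk through sorted points, maintaining a stack; pop the top while the last three entries make a non-left turn (cross product ≤ 0).
  4. Final stack is the convex hull in CCW order: (8, -9), (10, -7), (5, -2), (-8, 4), (-1, -3).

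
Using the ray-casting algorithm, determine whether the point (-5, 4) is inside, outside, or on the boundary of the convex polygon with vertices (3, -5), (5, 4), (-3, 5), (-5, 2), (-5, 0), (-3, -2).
The point (-5, 4) lies strictly outside the polygon

Cast a horizontal ray to the right from the query point and count how many polygon edges it crosses (each edge strictly once or zero times, handled with the usual half-open convention). 
Parity of crossings → even ⇒ outside.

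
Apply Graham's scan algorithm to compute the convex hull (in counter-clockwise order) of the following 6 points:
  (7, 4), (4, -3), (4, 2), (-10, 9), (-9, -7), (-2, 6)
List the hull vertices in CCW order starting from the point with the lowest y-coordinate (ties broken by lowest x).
Hull (CCW) = [(-9, -7), (4, -3), (7, 4), (-10, 9)]

Graham scan procedure:
  1. Find the pivot p₀ = point with lowest y (tie → lowest x): (-9, -7).
  2. Sort the remaining points by polar angle around p₀.
  3. Walk through sorted points, maintaining a stack; pop the top while the last three entries make a non-left turn (cross product ≤ 0).
  4. Final stack is the convex hull in CCW order: (-9, -7), (4, -3), (7, 4), (-10, 9).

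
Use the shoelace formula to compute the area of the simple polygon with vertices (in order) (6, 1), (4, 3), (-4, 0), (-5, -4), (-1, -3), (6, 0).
Area = 77/2

Shoelace formula: Area = (1/2) |Σ_i (x_i · y_{i+1} − x_{i+1} · y_i)| (indices mod n). Compute each cross term:
  (6)(3) − (4)(1) = 14
  (4)(0) − (-4)(3) = 12
  (-4)(-4) − (-5)(0) = 16
  (-5)(-3) − (-1)(-4) = 11
  (-1)(0) − (6)(-3) = 18
  (6)(1) − (6)(0) = 6
Sum = 77, so (signed) Area = 77/2 = 77/2, |Area| = 77/2.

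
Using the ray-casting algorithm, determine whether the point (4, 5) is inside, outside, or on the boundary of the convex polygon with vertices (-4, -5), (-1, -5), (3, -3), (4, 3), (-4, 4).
The point (4, 5) lies strictly outside the polygon

Cast a horizontal ray to the right from the query point and count how many polygon edges it crosses (each edge strictly once or zero times, handled with the usual half-open convention). 
Parity of crossings → even ⇒ outside.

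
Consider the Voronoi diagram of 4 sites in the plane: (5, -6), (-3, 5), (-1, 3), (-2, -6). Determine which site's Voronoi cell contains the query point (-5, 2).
Nearest site = (-3, 5)

The Voronoi cell of site s contains exactly those query points closer to s than to any other site. Compute squared distances from q = (-5, 2) to each site:
  (-3 − -5)² + (5 − 2)² = 13
  (-1 − -5)² + (3 − 2)² = 17
  (-2 − -5)² + (-6 − 2)² = 73
  (5 − -5)² + (-6 − 2)² = 164
Minimum is attained by (-3, 5), so q lies in its Voronoi cell.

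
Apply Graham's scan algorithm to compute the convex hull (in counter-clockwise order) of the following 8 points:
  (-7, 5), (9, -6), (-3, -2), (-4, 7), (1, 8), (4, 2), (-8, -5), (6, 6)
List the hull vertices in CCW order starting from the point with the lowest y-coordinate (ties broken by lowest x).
Hull (CCW) = [(9, -6), (6, 6), (1, 8), (-4, 7), (-7, 5), (-8, -5)]

Graham scan procedure:
  1. Find the pivot p₀ = point with lowest y (tie → lowest x): (9, -6).
  2. Sort the remaining points by polar angle around p₀.
  3. Walk through sorted points, maintaining a stack; pop the top while the last three entries make a non-left turn (cross product ≤ 0).
  4. Final stack is the convex hull in CCW order: (9, -6), (6, 6), (1, 8), (-4, 7), (-7, 5), (-8, -5).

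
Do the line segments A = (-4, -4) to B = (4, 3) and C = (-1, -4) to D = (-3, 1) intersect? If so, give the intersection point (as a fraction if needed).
Yes; intersection at (-16/9, -37/18) (t = 5/18 on AB, s = 7/18 on CD)

Parametrize AB as A + t(B − A) = (-4 + 8 t, -4 + 7 t) and CD as C + s(D − C) = (-1 + -2 s, -4 + 5 s). Solve the linear system for (t, s). Determinant = -54 ≠ 0, so a unique intersection of the containing lines exists. Solution: t = 5/18, s = 7/18 — both in [0, 1], so the segments cross. Intersection point: (-16/9, -37/18).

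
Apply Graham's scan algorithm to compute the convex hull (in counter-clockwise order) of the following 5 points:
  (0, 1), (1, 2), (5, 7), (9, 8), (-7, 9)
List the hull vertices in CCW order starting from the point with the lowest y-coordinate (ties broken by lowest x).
Hull (CCW) = [(0, 1), (9, 8), (-7, 9)]

Graham scan procedure:
  1. Find the pivot p₀ = point with lowest y (tie → lowest x): (0, 1).
  2. Sort the remaining points by polar angle around p₀.
  3. Walk through sorted points, maintaining a stack; pop the top while the last three entries make a non-left turn (cross product ≤ 0).
  4. Final stack is the convex hull in CCW order: (0, 1), (9, 8), (-7, 9).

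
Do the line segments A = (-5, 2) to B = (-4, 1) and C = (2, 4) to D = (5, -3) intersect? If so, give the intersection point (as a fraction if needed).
No (intersection of containing lines falls outside at least one segment)

Parametrize and solve: t = 55/4, s = 9/4. At least one of these is outside [0, 1], so the segments do not intersect.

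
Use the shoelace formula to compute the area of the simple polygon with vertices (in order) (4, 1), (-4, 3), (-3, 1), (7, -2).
Area = 35/2

Shoelace formula: Area = (1/2) |Σ_i (x_i · y_{i+1} − x_{i+1} · y_i)| (indices mod n). Compute each cross term:
  (4)(3) − (-4)(1) = 16
  (-4)(1) − (-3)(3) = 5
  (-3)(-2) − (7)(1) = -1
  (7)(1) − (4)(-2) = 15
Sum = 35, so (signed) Area = 35/2 = 35/2, |Area| = 35/2.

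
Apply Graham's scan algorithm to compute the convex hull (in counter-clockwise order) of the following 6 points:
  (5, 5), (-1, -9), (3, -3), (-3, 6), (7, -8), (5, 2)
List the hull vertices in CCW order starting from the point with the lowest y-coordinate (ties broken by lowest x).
Hull (CCW) = [(-1, -9), (7, -8), (5, 5), (-3, 6)]

Graham scan procedure:
  1. Find the pivot p₀ = point with lowest y (tie → lowest x): (-1, -9).
  2. Sort the remaining points by polar angle around p₀.
  3. Walk through sorted points, maintaining a stack; pop the top while the last three entries make a non-left turn (cross product ≤ 0).
  4. Final stack is the convex hull in CCW order: (-1, -9), (7, -8), (5, 5), (-3, 6).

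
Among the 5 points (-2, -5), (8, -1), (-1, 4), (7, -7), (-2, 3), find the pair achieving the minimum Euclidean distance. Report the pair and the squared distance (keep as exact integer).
Pair = ((-1, 4), (-2, 3)); squared distance = 2

Compute all C(5, 2) = 10 pairwise squared distances (x_i − x_j)² + (y_i − y_j)². The minimum is 2, attained by the pair ((-1, 4), (-2, 3)).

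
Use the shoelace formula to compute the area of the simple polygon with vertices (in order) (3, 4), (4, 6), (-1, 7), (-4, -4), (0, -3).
Area = 89/2

Shoelace formula: Area = (1/2) |Σ_i (x_i · y_{i+1} − x_{i+1} · y_i)| (indices mod n). Compute each cross term:
  (3)(6) − (4)(4) = 2
  (4)(7) − (-1)(6) = 34
  (-1)(-4) − (-4)(7) = 32
  (-4)(-3) − (0)(-4) = 12
  (0)(4) − (3)(-3) = 9
Sum = 89, so (signed) Area = 89/2 = 89/2, |Area| = 89/2.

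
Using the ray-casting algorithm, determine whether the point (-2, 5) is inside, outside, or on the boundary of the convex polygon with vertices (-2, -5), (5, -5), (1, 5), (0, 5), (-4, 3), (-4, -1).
The point (-2, 5) lies strictly outside the polygon

Cast a horizontal ray to the right from the query point and count how many polygon edges it crosses (each edge strictly once or zero times, handled with the usual half-open convention). 
Parity of crossings → even ⇒ outside.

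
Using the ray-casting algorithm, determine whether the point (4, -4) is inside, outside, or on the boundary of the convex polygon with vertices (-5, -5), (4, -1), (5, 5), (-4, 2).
The point (4, -4) lies strictly outside the polygon

Cast a horizontal ray to the right from the query point and count how many polygon edges it crosses (each edge strictly once or zero times, handled with the usual half-open convention). 
Parity of crossings → even ⇒ outside.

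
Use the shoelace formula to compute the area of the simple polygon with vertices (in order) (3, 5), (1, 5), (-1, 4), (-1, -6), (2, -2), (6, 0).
Area = 85/2

Shoelace formula: Area = (1/2) |Σ_i (x_i · y_{i+1} − x_{i+1} · y_i)| (indices mod n). Compute each cross term:
  (3)(5) − (1)(5) = 10
  (1)(4) − (-1)(5) = 9
  (-1)(-6) − (-1)(4) = 10
  (-1)(-2) − (2)(-6) = 14
  (2)(0) − (6)(-2) = 12
  (6)(5) − (3)(0) = 30
Sum = 85, so (signed) Area = 85/2 = 85/2, |Area| = 85/2.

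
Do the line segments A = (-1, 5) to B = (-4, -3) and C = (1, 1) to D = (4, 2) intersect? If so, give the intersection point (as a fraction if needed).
No (intersection of containing lines falls outside at least one segment)

Parametrize and solve: t = 2/3, s = -4/3. At least one of these is outside [0, 1], so the segments do not intersect.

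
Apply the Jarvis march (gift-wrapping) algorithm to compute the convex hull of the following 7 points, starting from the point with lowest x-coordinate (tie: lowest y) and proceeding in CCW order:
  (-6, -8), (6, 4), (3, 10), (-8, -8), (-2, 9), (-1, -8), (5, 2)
Hull (CCW) = [(-8, -8), (-1, -8), (5, 2), (6, 4), (3, 10), (-2, 9)]

Jarvis march: at each step, from the current hull vertex p, select the next vertex q as the point such that every other point lies strictly to the left of (or on) the directed line p → q. (Equivalently: for every other point r, the cross product (q − p) × (r − p) ≥ 0.)
Starting point (lowest x, tie lowest y): (-8, -8). Wrap until returning to start. Resulting hull: (-8, -8), (-1, -8), (5, 2), (6, 4), (3, 10), (-2, 9).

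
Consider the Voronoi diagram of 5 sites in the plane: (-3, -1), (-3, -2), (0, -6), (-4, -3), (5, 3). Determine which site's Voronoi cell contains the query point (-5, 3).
Nearest site = (-3, -1)

The Voronoi cell of site s contains exactly those query points closer to s than to any other site. Compute squared distances from q = (-5, 3) to each site:
  (-3 − -5)² + (-1 − 3)² = 20
  (-3 − -5)² + (-2 − 3)² = 29
  (-4 − -5)² + (-3 − 3)² = 37
  (5 − -5)² + (3 − 3)² = 100
  (0 − -5)² + (-6 − 3)² = 106
Minimum is attained by (-3, -1), so q lies in its Voronoi cell.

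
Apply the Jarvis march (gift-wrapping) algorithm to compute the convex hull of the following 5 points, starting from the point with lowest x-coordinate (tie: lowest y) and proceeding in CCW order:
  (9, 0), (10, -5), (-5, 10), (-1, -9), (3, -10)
Hull (CCW) = [(-5, 10), (-1, -9), (3, -10), (10, -5), (9, 0)]

Jarvis march: at each step, from the current hull vertex p, select the next vertex q as the point such that every other point lies strictly to the left of (or on) the directed line p → q. (Equivalently: for every other point r, the cross product (q − p) × (r − p) ≥ 0.)
Starting point (lowest x, tie lowest y): (-5, 10). Wrap until returning to start. Resulting hull: (-5, 10), (-1, -9), (3, -10), (10, -5), (9, 0).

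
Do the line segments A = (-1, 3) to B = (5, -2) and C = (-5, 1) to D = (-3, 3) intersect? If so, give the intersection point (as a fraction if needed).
No (intersection of containing lines falls outside at least one segment)

Parametrize and solve: t = -2/11, s = 16/11. At least one of these is outside [0, 1], so the segments do not intersect.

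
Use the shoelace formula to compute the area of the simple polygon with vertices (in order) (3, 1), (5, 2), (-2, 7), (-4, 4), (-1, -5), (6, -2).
Area = 64

Shoelace formula: Area = (1/2) |Σ_i (x_i · y_{i+1} − x_{i+1} · y_i)| (indices mod n). Compute each cross term:
  (3)(2) − (5)(1) = 1
  (5)(7) − (-2)(2) = 39
  (-2)(4) − (-4)(7) = 20
  (-4)(-5) − (-1)(4) = 24
  (-1)(-2) − (6)(-5) = 32
  (6)(1) − (3)(-2) = 12
Sum = 128, so (signed) Area = 128/2 = 64, |Area| = 64.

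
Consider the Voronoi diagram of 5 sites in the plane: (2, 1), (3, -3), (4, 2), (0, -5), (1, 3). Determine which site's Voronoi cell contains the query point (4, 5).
Nearest site = (4, 2)

The Voronoi cell of site s contains exactly those query points closer to s than to any other site. Compute squared distances from q = (4, 5) to each site:
  (4 − 4)² + (2 − 5)² = 9
  (1 − 4)² + (3 − 5)² = 13
  (2 − 4)² + (1 − 5)² = 20
  (3 − 4)² + (-3 − 5)² = 65
  (0 − 4)² + (-5 − 5)² = 116
Minimum is attained by (4, 2), so q lies in its Voronoi cell.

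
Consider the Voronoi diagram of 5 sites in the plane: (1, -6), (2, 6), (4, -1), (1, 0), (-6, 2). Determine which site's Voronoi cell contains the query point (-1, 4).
Nearest site = (2, 6)

The Voronoi cell of site s contains exactly those query points closer to s than to any other site. Compute squared distances from q = (-1, 4) to each site:
  (2 − -1)² + (6 − 4)² = 13
  (1 − -1)² + (0 − 4)² = 20
  (-6 − -1)² + (2 − 4)² = 29
  (4 − -1)² + (-1 − 4)² = 50
  (1 − -1)² + (-6 − 4)² = 104
Minimum is attained by (2, 6), so q lies in its Voronoi cell.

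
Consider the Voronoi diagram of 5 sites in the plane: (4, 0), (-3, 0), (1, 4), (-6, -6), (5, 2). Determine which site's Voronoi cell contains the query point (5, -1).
Nearest site = (4, 0)

The Voronoi cell of site s contains exactly those query points closer to s than to any other site. Compute squared distances from q = (5, -1) to each site:
  (4 − 5)² + (0 − -1)² = 2
  (5 − 5)² + (2 − -1)² = 9
  (1 − 5)² + (4 − -1)² = 41
  (-3 − 5)² + (0 − -1)² = 65
  (-6 − 5)² + (-6 − -1)² = 146
Minimum is attained by (4, 0), so q lies in its Voronoi cell.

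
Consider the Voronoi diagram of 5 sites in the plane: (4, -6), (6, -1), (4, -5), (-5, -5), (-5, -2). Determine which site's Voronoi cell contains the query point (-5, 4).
Nearest site = (-5, -2)

The Voronoi cell of site s contains exactly those query points closer to s than to any other site. Compute squared distances from q = (-5, 4) to each site:
  (-5 − -5)² + (-2 − 4)² = 36
  (-5 − -5)² + (-5 − 4)² = 81
  (6 − -5)² + (-1 − 4)² = 146
  (4 − -5)² + (-5 − 4)² = 162
  (4 − -5)² + (-6 − 4)² = 181
Minimum is attained by (-5, -2), so q lies in its Voronoi cell.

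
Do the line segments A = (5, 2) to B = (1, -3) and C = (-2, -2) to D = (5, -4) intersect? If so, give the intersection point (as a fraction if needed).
Yes; intersection at (47/43, -124/43) (t = 42/43 on AB, s = 19/43 on CD)

Parametrize AB as A + t(B − A) = (5 + -4 t, 2 + -5 t) and CD as C + s(D − C) = (-2 + 7 s, -2 + -2 s). Solve the linear system for (t, s). Determinant = -43 ≠ 0, so a unique intersection of the containing lines exists. Solution: t = 42/43, s = 19/43 — both in [0, 1], so the segments cross. Intersection point: (47/43, -124/43).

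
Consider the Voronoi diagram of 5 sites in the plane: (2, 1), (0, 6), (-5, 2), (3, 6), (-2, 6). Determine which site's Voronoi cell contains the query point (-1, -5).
Nearest site = (2, 1)

The Voronoi cell of site s contains exactly those query points closer to s than to any other site. Compute squared distances from q = (-1, -5) to each site:
  (2 − -1)² + (1 − -5)² = 45
  (-5 − -1)² + (2 − -5)² = 65
  (-2 − -1)² + (6 − -5)² = 122
  (0 − -1)² + (6 − -5)² = 122
  (3 − -1)² + (6 − -5)² = 137
Minimum is attained by (2, 1), so q lies in its Voronoi cell.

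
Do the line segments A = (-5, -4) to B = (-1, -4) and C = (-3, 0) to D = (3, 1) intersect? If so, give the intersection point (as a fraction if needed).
No (intersection of containing lines falls outside at least one segment)

Parametrize and solve: t = -11/2, s = -4. At least one of these is outside [0, 1], so the segments do not intersect.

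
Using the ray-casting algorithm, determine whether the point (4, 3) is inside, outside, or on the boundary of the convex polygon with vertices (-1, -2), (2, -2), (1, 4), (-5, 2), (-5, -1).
The point (4, 3) lies strictly outside the polygon

Cast a horizontal ray to the right from the query point and count how many polygon edges it crosses (each edge strictly once or zero times, handled with the usual half-open convention). 
Parity of crossings → even ⇒ outside.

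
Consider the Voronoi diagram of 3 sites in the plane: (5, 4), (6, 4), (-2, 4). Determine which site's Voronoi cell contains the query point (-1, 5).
Nearest site = (-2, 4)

The Voronoi cell of site s contains exactly those query points closer to s than to any other site. Compute squared distances from q = (-1, 5) to each site:
  (-2 − -1)² + (4 − 5)² = 2
  (5 − -1)² + (4 − 5)² = 37
  (6 − -1)² + (4 − 5)² = 50
Minimum is attained by (-2, 4), so q lies in its Voronoi cell.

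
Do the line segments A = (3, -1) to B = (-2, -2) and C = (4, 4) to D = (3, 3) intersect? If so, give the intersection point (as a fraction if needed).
No (intersection of containing lines falls outside at least one segment)

Parametrize and solve: t = 1, s = 6. At least one of these is outside [0, 1], so the segments do not intersect.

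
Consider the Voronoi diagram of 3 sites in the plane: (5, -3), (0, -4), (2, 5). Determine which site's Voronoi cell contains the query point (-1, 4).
Nearest site = (2, 5)

The Voronoi cell of site s contains exactly those query points closer to s than to any other site. Compute squared distances from q = (-1, 4) to each site:
  (2 − -1)² + (5 − 4)² = 10
  (0 − -1)² + (-4 − 4)² = 65
  (5 − -1)² + (-3 − 4)² = 85
Minimum is attained by (2, 5), so q lies in its Voronoi cell.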